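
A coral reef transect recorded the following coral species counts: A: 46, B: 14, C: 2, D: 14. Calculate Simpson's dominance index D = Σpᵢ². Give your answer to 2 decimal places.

Total N = 46+14+2+14 = 76, so the proportions are 0.6053, 0.1842, 0.0263, 0.1842 (working shown to 4 dp, full precision carried).
D = 0.6053² + 0.1842² + 0.0263² + 0.1842² = 0.3663 + 0.0339 + 0.0007 + 0.0339 = 0.4349.
To 2 decimal places, D = 0.43.

0.43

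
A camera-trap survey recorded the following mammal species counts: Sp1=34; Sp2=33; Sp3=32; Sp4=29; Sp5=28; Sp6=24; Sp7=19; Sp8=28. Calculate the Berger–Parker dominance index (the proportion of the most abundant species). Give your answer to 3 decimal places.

Total N = 34+33+32+29+28+24+19+28 = 227, so the proportions are 0.14978, 0.14537, 0.14097, 0.12775, 0.12335, 0.10573, 0.0837, 0.12335 (working shown to 5 dp, full precision carried).
The largest proportion is 0.14978, i.e. d = 0.150 to 3 decimal places.

0.150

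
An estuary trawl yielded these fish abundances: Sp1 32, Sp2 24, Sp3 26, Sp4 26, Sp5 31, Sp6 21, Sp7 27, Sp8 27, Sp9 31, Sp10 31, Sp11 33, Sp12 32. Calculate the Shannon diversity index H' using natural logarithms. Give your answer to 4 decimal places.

2.4766

Total N = 32+24+26+26+31+21+27+27+31+31+33+32 = 341, so the proportions are 0.093842, 0.070381, 0.076246, 0.076246, 0.090909, 0.061584, 0.079179, 0.079179, 0.090909, 0.090909, 0.096774, 0.093842 (working shown to 6 dp, full precision carried).
Each pᵢ ln pᵢ term: 0.093842×(-2.366147)=-0.222043, 0.070381×(-2.653829)=-0.186780, 0.076246×(-2.573786)=-0.196242, 0.076246×(-2.573786)=-0.196242, 0.090909×(-2.397895)=-0.217990, 0.061584×(-2.787360)=-0.171656, 0.079179×(-2.536046)=-0.200801, 0.079179×(-2.536046)=-0.200801, 0.090909×(-2.397895)=-0.217990, 0.090909×(-2.397895)=-0.217990, 0.096774×(-2.335375)=-0.226004, 0.093842×(-2.366147)=-0.222043.
Sum = -2.476583, so H' = 2.4766.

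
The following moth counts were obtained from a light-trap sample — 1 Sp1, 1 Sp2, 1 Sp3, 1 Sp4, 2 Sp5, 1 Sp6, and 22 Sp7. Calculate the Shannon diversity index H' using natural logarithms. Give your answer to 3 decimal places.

0.975

Total N = 1+1+1+1+2+1+22 = 29, so the proportions are 0.03448, 0.03448, 0.03448, 0.03448, 0.06897, 0.03448, 0.75862 (working shown to 5 dp, full precision carried).
Each pᵢ ln pᵢ term: 0.03448×(-3.36730)=-0.11611, 0.03448×(-3.36730)=-0.11611, 0.03448×(-3.36730)=-0.11611, 0.03448×(-3.36730)=-0.11611, 0.06897×(-2.67415)=-0.18442, 0.03448×(-3.36730)=-0.11611, 0.75862×(-0.27625)=-0.20957.
Sum = -0.97456, so H' = 0.975.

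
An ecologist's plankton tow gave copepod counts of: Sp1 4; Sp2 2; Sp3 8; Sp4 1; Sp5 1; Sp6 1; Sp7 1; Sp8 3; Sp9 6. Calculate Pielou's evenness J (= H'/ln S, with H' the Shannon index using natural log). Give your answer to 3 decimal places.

Total N = 4+2+8+1+1+1+1+3+6 = 27, so the proportions are 0.14815, 0.07407, 0.2963, 0.03704, 0.03704, 0.03704, 0.03704, 0.11111, 0.22222 (working shown to 5 dp, full precision carried).
H' = −Σ pᵢ ln pᵢ = −((-0.28290) + (-0.19279) + (-0.36041) + (-0.12207) + (-0.12207) + (-0.12207) + (-0.12207) + (-0.24414) + (-0.33424)) = 1.90275.
With S = 9 species, ln S = 2.19722, so J = 1.90275/2.19722 = 0.86598, i.e. 0.866 to 3 decimal places.

0.866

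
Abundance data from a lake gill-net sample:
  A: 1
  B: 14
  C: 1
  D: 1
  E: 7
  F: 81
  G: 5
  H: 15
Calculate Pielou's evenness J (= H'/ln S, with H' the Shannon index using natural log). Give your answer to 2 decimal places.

0.57

Total N = 1+14+1+1+7+81+5+15 = 125, so the proportions are 0.008, 0.112, 0.008, 0.008, 0.056, 0.648, 0.04, 0.12 (working shown to 4 dp, full precision carried).
H' = −Σ pᵢ ln pᵢ = −((-0.0386) + (-0.2452) + (-0.0386) + (-0.0386) + (-0.1614) + (-0.2811) + (-0.1288) + (-0.2544)) = 1.1868.
With S = 8 species, ln S = 2.0794, so J = 1.1868/2.0794 = 0.5707, i.e. 0.57 to 2 decimal places.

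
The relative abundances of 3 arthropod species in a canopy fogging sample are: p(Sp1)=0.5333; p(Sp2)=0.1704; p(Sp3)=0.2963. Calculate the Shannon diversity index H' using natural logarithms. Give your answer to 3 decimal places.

Each pᵢ ln pᵢ term (working shown to 5 dp, full precision carried): 0.5333×(-0.62867)=-0.33527, 0.1704×(-1.76961)=-0.30154, 0.2963×(-1.21638)=-0.36041.
Sum = -0.99723, so H' = 0.997.

0.997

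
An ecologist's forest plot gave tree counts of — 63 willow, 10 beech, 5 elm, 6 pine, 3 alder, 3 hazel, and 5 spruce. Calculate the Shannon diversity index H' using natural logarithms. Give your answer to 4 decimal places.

1.2120

Total N = 63+10+5+6+3+3+5 = 95, so the proportions are 0.663158, 0.105263, 0.052632, 0.063158, 0.031579, 0.031579, 0.052632 (working shown to 6 dp, full precision carried).
Each pᵢ ln pᵢ term: 0.663158×(-0.410742)=-0.272387, 0.105263×(-2.251292)=-0.236978, 0.052632×(-2.944439)=-0.154970, 0.063158×(-2.762117)=-0.174450, 0.031579×(-3.455265)=-0.109114, 0.031579×(-3.455265)=-0.109114, 0.052632×(-2.944439)=-0.154970.
Sum = -1.211983, so H' = 1.2120.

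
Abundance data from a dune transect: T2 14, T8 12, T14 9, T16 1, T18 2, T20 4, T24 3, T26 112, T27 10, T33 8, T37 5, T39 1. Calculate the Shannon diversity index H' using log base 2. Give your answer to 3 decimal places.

2.136

Total N = 14+12+9+1+2+4+3+112+10+8+5+1 = 181, so the proportions are 0.07735, 0.0663, 0.04972, 0.00552, 0.01105, 0.0221, 0.01657, 0.61878, 0.05525, 0.0442, 0.02762, 0.00552 (working shown to 5 dp, full precision carried).
Each pᵢ log₂ pᵢ term: 0.07735×(-3.69249)=-0.28561, 0.0663×(-3.91488)=-0.25955, 0.04972×(-4.32992)=-0.21530, 0.00552×(-7.49985)=-0.04144, 0.01105×(-6.49985)=-0.07182, 0.0221×(-5.49985)=-0.12154, 0.01657×(-5.91488)=-0.09804, 0.61878×(-0.69249)=-0.42850, 0.05525×(-4.17792)=-0.23082, 0.0442×(-4.49985)=-0.19889, 0.02762×(-5.17792)=-0.14304, 0.00552×(-7.49985)=-0.04144.
Sum = -2.13598, so H' = 2.136.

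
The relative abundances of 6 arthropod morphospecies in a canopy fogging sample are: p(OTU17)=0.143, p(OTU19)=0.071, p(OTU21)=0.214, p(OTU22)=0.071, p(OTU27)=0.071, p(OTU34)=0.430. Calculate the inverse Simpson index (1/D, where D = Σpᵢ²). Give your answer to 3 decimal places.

3.756

D = 0.143² + 0.071² + 0.214² + 0.071² + 0.071² + 0.43² = 0.0204490 + 0.0050410 + 0.0457960 + 0.0050410 + 0.0050410 + 0.1849000 = 0.2662680 (working shown to 7 dp, full precision carried).
So 1/D = 3.75561, i.e. 3.756 to 3 decimal places.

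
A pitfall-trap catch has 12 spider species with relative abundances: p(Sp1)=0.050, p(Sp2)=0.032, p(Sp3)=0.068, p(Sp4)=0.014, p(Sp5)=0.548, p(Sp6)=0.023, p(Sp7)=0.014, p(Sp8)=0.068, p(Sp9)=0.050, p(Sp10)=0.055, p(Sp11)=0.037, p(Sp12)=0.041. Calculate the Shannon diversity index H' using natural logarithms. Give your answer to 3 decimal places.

1.724

Each pᵢ ln pᵢ term (working shown to 5 dp, full precision carried): 0.05×(-2.99573)=-0.14979, 0.032×(-3.44202)=-0.11014, 0.068×(-2.68825)=-0.18280, 0.014×(-4.26870)=-0.05976, 0.548×(-0.60148)=-0.32961, 0.023×(-3.77226)=-0.08676, 0.014×(-4.26870)=-0.05976, 0.068×(-2.68825)=-0.18280, 0.05×(-2.99573)=-0.14979, 0.055×(-2.90042)=-0.15952, 0.037×(-3.29684)=-0.12198, 0.041×(-3.19418)=-0.13096.
Sum = -1.72368, so H' = 1.724.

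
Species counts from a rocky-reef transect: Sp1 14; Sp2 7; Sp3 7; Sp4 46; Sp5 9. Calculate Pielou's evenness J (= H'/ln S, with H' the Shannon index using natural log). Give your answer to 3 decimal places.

0.799

Total N = 14+7+7+46+9 = 83, so the proportions are 0.16867, 0.08434, 0.08434, 0.55422, 0.10843 (working shown to 5 dp, full precision carried).
H' = −Σ pᵢ ln pᵢ = −((-0.30020) + (-0.20856) + (-0.20856) + (-0.32710) + (-0.24090)) = 1.28532.
With S = 5 species, ln S = 1.60944, so J = 1.28532/1.60944 = 0.79862, i.e. 0.799 to 3 decimal places.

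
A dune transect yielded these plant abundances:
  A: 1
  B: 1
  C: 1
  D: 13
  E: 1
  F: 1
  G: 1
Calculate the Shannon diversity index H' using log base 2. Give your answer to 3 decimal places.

Total N = 1+1+1+13+1+1+1 = 19, so the proportions are 0.05263, 0.05263, 0.05263, 0.68421, 0.05263, 0.05263, 0.05263 (working shown to 5 dp, full precision carried).
Each pᵢ log₂ pᵢ term: 0.05263×(-4.24793)=-0.22358, 0.05263×(-4.24793)=-0.22358, 0.05263×(-4.24793)=-0.22358, 0.68421×(-0.54749)=-0.37460, 0.05263×(-4.24793)=-0.22358, 0.05263×(-4.24793)=-0.22358, 0.05263×(-4.24793)=-0.22358.
Sum = -1.71605, so H' = 1.716.

1.716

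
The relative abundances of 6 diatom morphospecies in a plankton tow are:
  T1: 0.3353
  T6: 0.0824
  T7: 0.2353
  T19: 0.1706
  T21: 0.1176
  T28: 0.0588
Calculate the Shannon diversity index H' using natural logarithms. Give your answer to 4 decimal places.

1.6326

Each pᵢ ln pᵢ term (working shown to 6 dp, full precision carried): 0.3353×(-1.092730)=-0.366392, 0.0824×(-2.496170)=-0.205684, 0.2353×(-1.446894)=-0.340454, 0.1706×(-1.768434)=-0.301695, 0.1176×(-2.140466)=-0.251719, 0.0588×(-2.833613)=-0.166616.
Sum = -1.632561, so H' = 1.6326.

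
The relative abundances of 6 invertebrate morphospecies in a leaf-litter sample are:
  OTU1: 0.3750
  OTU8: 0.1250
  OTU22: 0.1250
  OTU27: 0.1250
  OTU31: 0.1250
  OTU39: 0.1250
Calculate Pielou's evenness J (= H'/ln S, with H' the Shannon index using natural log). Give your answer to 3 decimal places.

0.931

H' = −Σ pᵢ ln pᵢ = −((-0.36781) + (-0.25993) + (-0.25993) + (-0.25993) + (-0.25993) + (-0.25993)) = 1.66746 (working shown to 5 dp, full precision carried).
With S = 6 species, ln S = 1.79176, so J = 1.66746/1.79176 = 0.93063, i.e. 0.931 to 3 decimal places.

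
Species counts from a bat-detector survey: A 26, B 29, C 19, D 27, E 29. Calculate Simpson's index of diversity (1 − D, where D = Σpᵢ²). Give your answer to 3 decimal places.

Total N = 26+29+19+27+29 = 130, so the proportions are 0.2, 0.22308, 0.14615, 0.20769, 0.22308 (working shown to 5 dp, full precision carried).
D = 0.2² + 0.22308² + 0.14615² + 0.20769² + 0.22308² = 0.04000 + 0.04976 + 0.02136 + 0.04314 + 0.04976 = 0.20402.
So 1 − D = 0.79598, i.e. 0.796 to 3 decimal places.

0.796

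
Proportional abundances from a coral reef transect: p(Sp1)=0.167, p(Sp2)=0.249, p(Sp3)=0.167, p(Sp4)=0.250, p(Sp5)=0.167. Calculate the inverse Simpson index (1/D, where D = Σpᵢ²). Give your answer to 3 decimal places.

4.804

D = 0.167² + 0.249² + 0.167² + 0.25² + 0.167² = 0.0278890 + 0.0620010 + 0.0278890 + 0.0625000 + 0.0278890 = 0.2081680 (working shown to 7 dp, full precision carried).
So 1/D = 4.80381, i.e. 4.804 to 3 decimal places.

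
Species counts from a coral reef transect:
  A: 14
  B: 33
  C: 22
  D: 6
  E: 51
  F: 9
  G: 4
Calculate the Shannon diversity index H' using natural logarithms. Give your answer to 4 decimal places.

Total N = 14+33+22+6+51+9+4 = 139, so the proportions are 0.100719, 0.23741, 0.158273, 0.043165, 0.366906, 0.064748, 0.028777 (working shown to 6 dp, full precision carried).
Each pᵢ ln pᵢ term: 0.100719×(-2.295417)=-0.231193, 0.23741×(-1.437966)=-0.341388, 0.158273×(-1.843431)=-0.291766, 0.043165×(-3.142714)=-0.135657, 0.366906×(-1.002648)=-0.367878, 0.064748×(-2.737249)=-0.177232, 0.028777×(-3.548180)=-0.102106.
Sum = -1.647220, so H' = 1.6472.

1.6472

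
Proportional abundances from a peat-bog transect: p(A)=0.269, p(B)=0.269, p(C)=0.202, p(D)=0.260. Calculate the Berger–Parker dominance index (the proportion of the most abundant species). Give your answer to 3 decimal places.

The largest proportion is 0.269, i.e. d = 0.269 to 3 decimal places.

0.269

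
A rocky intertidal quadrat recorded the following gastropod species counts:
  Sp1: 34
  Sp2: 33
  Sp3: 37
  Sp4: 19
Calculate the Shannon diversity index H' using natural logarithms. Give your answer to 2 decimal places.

Total N = 34+33+37+19 = 123, so the proportions are 0.2764, 0.2683, 0.3008, 0.1545 (working shown to 4 dp, full precision carried).
Each pᵢ ln pᵢ term: 0.2764×(-1.2858)=-0.3554, 0.2683×(-1.3157)=-0.3530, 0.3008×(-1.2013)=-0.3614, 0.1545×(-1.8677)=-0.2885.
Sum = -1.3583, so H' = 1.36.

1.36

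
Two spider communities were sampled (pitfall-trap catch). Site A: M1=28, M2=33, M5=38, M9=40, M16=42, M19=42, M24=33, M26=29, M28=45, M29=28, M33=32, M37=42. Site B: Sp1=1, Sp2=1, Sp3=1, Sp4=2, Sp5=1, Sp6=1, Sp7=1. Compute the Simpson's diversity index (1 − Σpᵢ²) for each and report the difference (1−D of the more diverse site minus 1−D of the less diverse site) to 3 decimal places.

Site A: N=432, proportions 0.06481, 0.07639, 0.08796, 0.09259, 0.09722, 0.09722, 0.07639, 0.06713, 0.10417, 0.06481, 0.07407, 0.09722, giving 1−D = 0.91442 (working shown to 5 dp, full precision carried).
Site B: N=8, proportions 0.125, 0.125, 0.125, 0.25, 0.125, 0.125, 0.125, giving 1−D = 0.84375.
Difference = |0.91442 − 0.84375| = 0.07067, i.e. 0.071 to 3 decimal places.

0.071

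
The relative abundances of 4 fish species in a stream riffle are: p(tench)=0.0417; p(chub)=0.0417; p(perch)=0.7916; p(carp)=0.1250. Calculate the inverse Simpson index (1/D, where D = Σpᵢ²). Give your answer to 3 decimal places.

1.549

D = 0.0417² + 0.0417² + 0.7916² + 0.125² = 0.001739 + 0.001739 + 0.626631 + 0.015625 = 0.645733 (working shown to 6 dp, full precision carried).
So 1/D = 1.54863, i.e. 1.549 to 3 decimal places.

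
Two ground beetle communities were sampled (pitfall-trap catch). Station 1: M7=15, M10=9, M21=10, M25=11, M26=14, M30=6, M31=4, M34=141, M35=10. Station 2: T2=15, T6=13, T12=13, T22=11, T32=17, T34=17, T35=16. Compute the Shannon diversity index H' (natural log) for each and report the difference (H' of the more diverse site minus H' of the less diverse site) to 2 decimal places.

Station 1: N=220, proportions 0.0682, 0.0409, 0.0455, 0.05, 0.0636, 0.0273, 0.0182, 0.6409, 0.0455, giving H' = 1.3762 (working shown to 4 dp, full precision carried).
Station 2: N=102, proportions 0.1471, 0.1275, 0.1275, 0.1078, 0.1667, 0.1667, 0.1569, giving H' = 1.9350.
Difference = |1.3762 − 1.9350| = 0.5588, i.e. 0.56 to 2 decimal places.

0.56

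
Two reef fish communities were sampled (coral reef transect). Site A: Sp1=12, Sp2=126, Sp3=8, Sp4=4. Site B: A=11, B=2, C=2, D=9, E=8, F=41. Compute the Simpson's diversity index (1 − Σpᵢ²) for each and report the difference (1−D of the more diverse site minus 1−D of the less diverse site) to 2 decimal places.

0.35

Site A: N=150, proportions 0.08, 0.84, 0.0533, 0.0267, giving 1−D = 0.2844 (working shown to 4 dp, full precision carried).
Site B: N=73, proportions 0.1507, 0.0274, 0.0274, 0.1233, 0.1096, 0.5616, giving 1−D = 0.6331.
Difference = |0.2844 − 0.6331| = 0.3487, i.e. 0.35 to 2 decimal places.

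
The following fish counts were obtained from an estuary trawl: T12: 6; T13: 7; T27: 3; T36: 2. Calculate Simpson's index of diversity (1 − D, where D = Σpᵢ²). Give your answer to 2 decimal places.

0.70

Total N = 6+7+3+2 = 18, so the proportions are 0.3333, 0.3889, 0.1667, 0.1111 (working shown to 4 dp, full precision carried).
D = 0.3333² + 0.3889² + 0.1667² + 0.1111² = 0.1111 + 0.1512 + 0.0278 + 0.0123 = 0.3025.
So 1 − D = 0.6975, i.e. 0.70 to 2 decimal places.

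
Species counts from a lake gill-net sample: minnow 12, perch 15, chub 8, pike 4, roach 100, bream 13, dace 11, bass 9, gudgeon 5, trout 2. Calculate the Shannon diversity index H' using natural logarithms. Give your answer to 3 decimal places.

1.600

Total N = 12+15+8+4+100+13+11+9+5+2 = 179, so the proportions are 0.06704, 0.0838, 0.04469, 0.02235, 0.55866, 0.07263, 0.06145, 0.05028, 0.02793, 0.01117 (working shown to 5 dp, full precision carried).
Each pᵢ ln pᵢ term: 0.06704×(-2.70248)=-0.18117, 0.0838×(-2.47934)=-0.20777, 0.04469×(-3.10794)=-0.13890, 0.02235×(-3.80109)=-0.08494, 0.55866×(-0.58222)=-0.32526, 0.07263×(-2.62244)=-0.19046, 0.06145×(-2.78949)=-0.17142, 0.05028×(-2.99016)=-0.15034, 0.02793×(-3.57795)=-0.09994, 0.01117×(-4.49424)=-0.05021.
Sum = -1.60042, so H' = 1.600.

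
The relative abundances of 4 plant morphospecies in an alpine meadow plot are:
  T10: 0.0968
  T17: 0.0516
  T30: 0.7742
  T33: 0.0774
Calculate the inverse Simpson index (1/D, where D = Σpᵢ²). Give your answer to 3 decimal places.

D = 0.0968² + 0.0516² + 0.7742² + 0.0774² = 0.009370 + 0.002663 + 0.599386 + 0.005991 = 0.617409 (working shown to 6 dp, full precision carried).
So 1/D = 1.61967, i.e. 1.620 to 3 decimal places.

1.620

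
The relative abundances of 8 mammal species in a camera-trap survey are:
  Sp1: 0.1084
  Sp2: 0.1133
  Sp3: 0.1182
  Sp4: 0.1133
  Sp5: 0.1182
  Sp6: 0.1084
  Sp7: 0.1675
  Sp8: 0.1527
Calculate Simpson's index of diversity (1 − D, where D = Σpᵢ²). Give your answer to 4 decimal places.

0.8715

D = 0.1084² + 0.1133² + 0.1182² + 0.1133² + 0.1182² + 0.1084² + 0.1675² + 0.1527² = 0.011751 + 0.012837 + 0.013971 + 0.012837 + 0.013971 + 0.011751 + 0.028056 + 0.023317 = 0.128491 (working shown to 6 dp, full precision carried).
So 1 − D = 0.871509, i.e. 0.8715 to 4 decimal places.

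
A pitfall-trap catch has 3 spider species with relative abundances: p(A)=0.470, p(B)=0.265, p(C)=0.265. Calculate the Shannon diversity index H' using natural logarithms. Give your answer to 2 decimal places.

Each pᵢ ln pᵢ term (working shown to 4 dp, full precision carried): 0.47×(-0.7550)=-0.3549, 0.265×(-1.3280)=-0.3519, 0.265×(-1.3280)=-0.3519.
Sum = -1.0587, so H' = 1.06.

1.06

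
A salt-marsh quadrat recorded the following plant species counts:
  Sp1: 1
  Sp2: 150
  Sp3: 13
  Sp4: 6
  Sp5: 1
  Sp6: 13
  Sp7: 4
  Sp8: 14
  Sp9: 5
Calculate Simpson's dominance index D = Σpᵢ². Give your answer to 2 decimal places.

Total N = 1+150+13+6+1+13+4+14+5 = 207, so the proportions are 0.0048, 0.7246, 0.0628, 0.029, 0.0048, 0.0628, 0.0193, 0.0676, 0.0242 (working shown to 4 dp, full precision carried).
D = 0.0048² + 0.7246² + 0.0628² + 0.029² + 0.0048² + 0.0628² + 0.0193² + 0.0676² + 0.0242² = 0.0000 + 0.5251 + 0.0039 + 0.0008 + 0.0000 + 0.0039 + 0.0004 + 0.0046 + 0.0006 = 0.5394.
To 2 decimal places, D = 0.54.

0.54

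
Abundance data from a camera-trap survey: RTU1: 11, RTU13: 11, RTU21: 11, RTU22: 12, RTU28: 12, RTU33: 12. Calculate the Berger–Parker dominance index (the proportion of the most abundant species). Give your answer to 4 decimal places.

0.1739

Total N = 11+11+11+12+12+12 = 69, so the proportions are 0.15942, 0.15942, 0.15942, 0.173913, 0.173913, 0.173913 (working shown to 6 dp, full precision carried).
The largest proportion is 0.173913, i.e. d = 0.1739 to 4 decimal places.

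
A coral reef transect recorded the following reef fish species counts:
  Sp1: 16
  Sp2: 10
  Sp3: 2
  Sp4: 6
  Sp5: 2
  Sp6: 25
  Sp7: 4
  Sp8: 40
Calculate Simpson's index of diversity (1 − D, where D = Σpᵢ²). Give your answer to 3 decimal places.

0.760

Total N = 16+10+2+6+2+25+4+40 = 105, so the proportions are 0.15238, 0.09524, 0.01905, 0.05714, 0.01905, 0.2381, 0.0381, 0.38095 (working shown to 5 dp, full precision carried).
D = 0.15238² + 0.09524² + 0.01905² + 0.05714² + 0.01905² + 0.2381² + 0.0381² + 0.38095² = 0.02322 + 0.00907 + 0.00036 + 0.00327 + 0.00036 + 0.05669 + 0.00145 + 0.14512 = 0.23955.
So 1 − D = 0.76045, i.e. 0.760 to 3 decimal places.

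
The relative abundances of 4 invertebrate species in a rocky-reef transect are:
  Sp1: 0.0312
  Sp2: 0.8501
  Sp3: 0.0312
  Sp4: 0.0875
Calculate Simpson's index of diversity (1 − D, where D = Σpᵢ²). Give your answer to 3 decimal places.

0.268

D = 0.0312² + 0.8501² + 0.0312² + 0.0875² = 0.00097 + 0.72267 + 0.00097 + 0.00766 = 0.73227 (working shown to 5 dp, full precision carried).
So 1 − D = 0.26773, i.e. 0.268 to 3 decimal places.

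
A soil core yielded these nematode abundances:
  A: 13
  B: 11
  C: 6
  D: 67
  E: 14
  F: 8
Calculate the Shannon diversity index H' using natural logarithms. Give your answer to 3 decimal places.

Total N = 13+11+6+67+14+8 = 119, so the proportions are 0.10924, 0.09244, 0.05042, 0.56303, 0.11765, 0.06723 (working shown to 5 dp, full precision carried).
Each pᵢ ln pᵢ term: 0.10924×(-2.21417)=-0.24188, 0.09244×(-2.38123)=-0.22011, 0.05042×(-2.98736)=-0.15062, 0.56303×(-0.57443)=-0.32342, 0.11765×(-2.14007)=-0.25177, 0.06723×(-2.69968)=-0.18149.
Sum = -1.36930, so H' = 1.369.

1.369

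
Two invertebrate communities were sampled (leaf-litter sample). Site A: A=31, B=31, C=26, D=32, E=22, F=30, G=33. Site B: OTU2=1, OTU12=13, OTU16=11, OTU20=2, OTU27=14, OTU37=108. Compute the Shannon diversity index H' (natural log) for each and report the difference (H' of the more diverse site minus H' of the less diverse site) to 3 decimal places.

Site A: N=205, proportions 0.15122, 0.15122, 0.12683, 0.1561, 0.10732, 0.14634, 0.16098, giving H' = 1.93791 (working shown to 5 dp, full precision carried).
Site B: N=149, proportions 0.00671, 0.08725, 0.07383, 0.01342, 0.09396, 0.72483, giving H' = 0.95210.
Difference = |1.93791 − 0.95210| = 0.98581, i.e. 0.986 to 3 decimal places.

0.986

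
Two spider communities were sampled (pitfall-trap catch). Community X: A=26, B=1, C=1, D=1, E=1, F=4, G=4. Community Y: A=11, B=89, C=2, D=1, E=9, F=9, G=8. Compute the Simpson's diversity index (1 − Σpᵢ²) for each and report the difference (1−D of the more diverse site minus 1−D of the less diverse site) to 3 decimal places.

Community X: N=38, proportions 0.684211, 0.026316, 0.026316, 0.026316, 0.026316, 0.105263, 0.105263, giving 1−D = 0.506925 (working shown to 6 dp, full precision carried).
Community Y: N=129, proportions 0.085271, 0.689922, 0.015504, 0.007752, 0.069767, 0.069767, 0.062016, giving 1−D = 0.502854.
Difference = |0.506925 − 0.502854| = 0.004071, i.e. 0.004 to 3 decimal places.

0.004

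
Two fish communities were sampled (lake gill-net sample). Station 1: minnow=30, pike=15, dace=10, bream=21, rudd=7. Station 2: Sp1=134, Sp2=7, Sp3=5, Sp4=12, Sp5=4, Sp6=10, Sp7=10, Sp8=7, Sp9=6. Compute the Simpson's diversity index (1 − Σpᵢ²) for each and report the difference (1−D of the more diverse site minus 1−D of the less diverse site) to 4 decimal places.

Station 1: N=83, proportions 0.361446, 0.180723, 0.120482, 0.253012, 0.084337, giving 1−D = 0.751052 (working shown to 6 dp, full precision carried).
Station 2: N=195, proportions 0.687179, 0.035897, 0.025641, 0.061538, 0.020513, 0.051282, 0.051282, 0.035897, 0.030769, giving 1−D = 0.514135.
Difference = |0.751052 − 0.514135| = 0.236917, i.e. 0.2369 to 4 decimal places.

0.2369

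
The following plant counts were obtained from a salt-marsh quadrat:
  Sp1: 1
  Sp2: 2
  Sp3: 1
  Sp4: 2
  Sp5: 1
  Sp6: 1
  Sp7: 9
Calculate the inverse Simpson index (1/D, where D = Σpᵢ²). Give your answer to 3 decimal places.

Total N = 1+2+1+2+1+1+9 = 17, so the proportions are 0.058824, 0.117647, 0.058824, 0.117647, 0.058824, 0.058824, 0.529412 (working shown to 6 dp, full precision carried).
D = 0.058824² + 0.117647² + 0.058824² + 0.117647² + 0.058824² + 0.058824² + 0.529412² = 0.003460 + 0.013841 + 0.003460 + 0.013841 + 0.003460 + 0.003460 + 0.280277 = 0.321799.
So 1/D = 3.10753, i.e. 3.108 to 3 decimal places.

3.108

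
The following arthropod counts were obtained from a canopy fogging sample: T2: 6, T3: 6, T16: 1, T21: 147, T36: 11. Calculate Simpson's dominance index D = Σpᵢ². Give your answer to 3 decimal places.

0.746

Total N = 6+6+1+147+11 = 171, so the proportions are 0.03509, 0.03509, 0.00585, 0.85965, 0.06433 (working shown to 5 dp, full precision carried).
D = 0.03509² + 0.03509² + 0.00585² + 0.85965² + 0.06433² = 0.00123 + 0.00123 + 0.00003 + 0.73900 + 0.00414 = 0.74563.
To 3 decimal places, D = 0.746.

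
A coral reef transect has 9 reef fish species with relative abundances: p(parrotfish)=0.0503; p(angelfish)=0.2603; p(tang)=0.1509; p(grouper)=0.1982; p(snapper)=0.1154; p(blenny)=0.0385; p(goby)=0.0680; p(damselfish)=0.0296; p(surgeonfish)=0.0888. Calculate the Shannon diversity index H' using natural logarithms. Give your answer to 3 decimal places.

Each pᵢ ln pᵢ term (working shown to 5 dp, full precision carried): 0.0503×(-2.98975)=-0.15038, 0.2603×(-1.34592)=-0.35034, 0.1509×(-1.89114)=-0.28537, 0.1982×(-1.61848)=-0.32078, 0.1154×(-2.15935)=-0.24919, 0.0385×(-3.25710)=-0.12540, 0.068×(-2.68825)=-0.18280, 0.0296×(-3.51998)=-0.10419, 0.0888×(-2.42137)=-0.21502.
Sum = -1.98348, so H' = 1.983.

1.983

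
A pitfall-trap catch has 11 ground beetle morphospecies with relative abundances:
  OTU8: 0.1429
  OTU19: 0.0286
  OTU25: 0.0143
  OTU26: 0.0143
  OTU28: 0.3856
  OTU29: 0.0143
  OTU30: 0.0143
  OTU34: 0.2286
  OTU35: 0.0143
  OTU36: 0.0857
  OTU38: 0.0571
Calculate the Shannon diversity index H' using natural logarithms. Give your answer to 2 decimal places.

Each pᵢ ln pᵢ term (working shown to 4 dp, full precision carried): 0.1429×(-1.9456)=-0.2780, 0.0286×(-3.5543)=-0.1017, 0.0143×(-4.2475)=-0.0607, 0.0143×(-4.2475)=-0.0607, 0.3856×(-0.9530)=-0.3675, 0.0143×(-4.2475)=-0.0607, 0.0143×(-4.2475)=-0.0607, 0.2286×(-1.4758)=-0.3374, 0.0143×(-4.2475)=-0.0607, 0.0857×(-2.4569)=-0.2106, 0.0571×(-2.8630)=-0.1635.
Sum = -1.7622, so H' = 1.76.

1.76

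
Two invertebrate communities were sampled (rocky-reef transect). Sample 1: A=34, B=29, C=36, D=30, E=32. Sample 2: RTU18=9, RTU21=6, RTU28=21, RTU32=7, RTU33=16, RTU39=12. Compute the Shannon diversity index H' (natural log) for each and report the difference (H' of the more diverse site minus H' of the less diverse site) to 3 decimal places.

Sample 1: N=161, proportions 0.21118, 0.18012, 0.2236, 0.18634, 0.19876, giving H' = 1.60629 (working shown to 5 dp, full precision carried).
Sample 2: N=71, proportions 0.12676, 0.08451, 0.29577, 0.09859, 0.22535, 0.16901, giving H' = 1.69561.
Difference = |1.60629 − 1.69561| = 0.08932, i.e. 0.089 to 3 decimal places.

0.089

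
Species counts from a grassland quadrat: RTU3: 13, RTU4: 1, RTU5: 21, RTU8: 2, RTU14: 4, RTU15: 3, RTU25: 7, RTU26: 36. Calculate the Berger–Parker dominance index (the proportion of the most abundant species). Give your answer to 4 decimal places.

Total N = 13+1+21+2+4+3+7+36 = 87, so the proportions are 0.149425, 0.011494, 0.241379, 0.022989, 0.045977, 0.034483, 0.08046, 0.413793 (working shown to 6 dp, full precision carried).
The largest proportion is 0.413793, i.e. d = 0.4138 to 4 decimal places.

0.4138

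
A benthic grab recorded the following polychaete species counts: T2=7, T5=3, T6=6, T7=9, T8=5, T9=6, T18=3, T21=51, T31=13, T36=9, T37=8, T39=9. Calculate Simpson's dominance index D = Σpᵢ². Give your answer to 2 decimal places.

Total N = 7+3+6+9+5+6+3+51+13+9+8+9 = 129, so the proportions are 0.0543, 0.0233, 0.0465, 0.0698, 0.0388, 0.0465, 0.0233, 0.3953, 0.1008, 0.0698, 0.062, 0.0698 (working shown to 4 dp, full precision carried).
D = 0.0543² + 0.0233² + 0.0465² + 0.0698² + 0.0388² + 0.0465² + 0.0233² + 0.3953² + 0.1008² + 0.0698² + 0.062² + 0.0698² = 0.0029 + 0.0005 + 0.0022 + 0.0049 + 0.0015 + 0.0022 + 0.0005 + 0.1563 + 0.0102 + 0.0049 + 0.0038 + 0.0049 = 0.1948.
To 2 decimal places, D = 0.19.

0.19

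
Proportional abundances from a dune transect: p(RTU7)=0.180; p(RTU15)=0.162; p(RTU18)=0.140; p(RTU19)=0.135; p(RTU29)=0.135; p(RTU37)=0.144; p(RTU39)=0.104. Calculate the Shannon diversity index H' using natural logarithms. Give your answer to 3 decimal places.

1.934

Each pᵢ ln pᵢ term (working shown to 5 dp, full precision carried): 0.18×(-1.71480)=-0.30866, 0.162×(-1.82016)=-0.29487, 0.14×(-1.96611)=-0.27526, 0.135×(-2.00248)=-0.27033, 0.135×(-2.00248)=-0.27033, 0.144×(-1.93794)=-0.27906, 0.104×(-2.26336)=-0.23539.
Sum = -1.93391, so H' = 1.934.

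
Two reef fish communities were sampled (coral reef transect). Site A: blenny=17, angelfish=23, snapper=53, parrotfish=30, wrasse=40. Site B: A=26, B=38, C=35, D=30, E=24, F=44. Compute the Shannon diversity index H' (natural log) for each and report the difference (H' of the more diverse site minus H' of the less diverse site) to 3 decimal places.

0.236

Site A: N=163, proportions 0.10429, 0.1411, 0.32515, 0.18405, 0.2454, giving H' = 1.53364 (working shown to 5 dp, full precision carried).
Site B: N=197, proportions 0.13198, 0.19289, 0.17766, 0.15228, 0.12183, 0.22335, giving H' = 1.76955.
Difference = |1.53364 − 1.76955| = 0.23591, i.e. 0.236 to 3 decimal places.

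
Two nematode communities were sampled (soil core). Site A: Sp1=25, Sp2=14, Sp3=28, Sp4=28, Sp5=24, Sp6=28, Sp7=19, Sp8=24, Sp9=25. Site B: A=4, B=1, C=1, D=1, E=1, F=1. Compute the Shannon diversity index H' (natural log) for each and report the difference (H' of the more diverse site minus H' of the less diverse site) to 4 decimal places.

0.5975

Site A: N=215, proportions 0.116279, 0.065116, 0.130233, 0.130233, 0.111628, 0.130233, 0.088372, 0.111628, 0.116279, giving H' = 2.178607 (working shown to 6 dp, full precision carried).
Site B: N=9, proportions 0.444444, 0.111111, 0.111111, 0.111111, 0.111111, 0.111111, giving H' = 1.581094.
Difference = |2.178607 − 1.581094| = 0.597513, i.e. 0.5975 to 4 decimal places.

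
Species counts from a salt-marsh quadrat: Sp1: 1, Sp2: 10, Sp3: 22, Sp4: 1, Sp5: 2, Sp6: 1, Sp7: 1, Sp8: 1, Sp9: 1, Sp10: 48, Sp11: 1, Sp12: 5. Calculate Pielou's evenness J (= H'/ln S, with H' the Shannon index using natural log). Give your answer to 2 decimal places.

0.60

Total N = 1+10+22+1+2+1+1+1+1+48+1+5 = 94, so the proportions are 0.0106, 0.1064, 0.234, 0.0106, 0.0213, 0.0106, 0.0106, 0.0106, 0.0106, 0.5106, 0.0106, 0.0532 (working shown to 4 dp, full precision carried).
H' = −Σ pᵢ ln pᵢ = −((-0.0483) + (-0.2384) + (-0.3399) + (-0.0483) + (-0.0819) + (-0.0483) + (-0.0483) + (-0.0483) + (-0.0483) + (-0.3432) + (-0.0483) + (-0.1561)) = 1.4978.
With S = 12 species, ln S = 2.4849, so J = 1.4978/2.4849 = 0.6027, i.e. 0.60 to 2 decimal places.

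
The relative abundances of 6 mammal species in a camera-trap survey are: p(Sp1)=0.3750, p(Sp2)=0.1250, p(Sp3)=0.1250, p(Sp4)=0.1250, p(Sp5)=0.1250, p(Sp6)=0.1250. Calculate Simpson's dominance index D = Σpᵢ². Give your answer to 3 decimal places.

D = 0.375² + 0.125² + 0.125² + 0.125² + 0.125² + 0.125² = 0.14062 + 0.01562 + 0.01562 + 0.01562 + 0.01562 + 0.01562 = 0.21875 (working shown to 5 dp, full precision carried).
To 3 decimal places, D = 0.219.

0.219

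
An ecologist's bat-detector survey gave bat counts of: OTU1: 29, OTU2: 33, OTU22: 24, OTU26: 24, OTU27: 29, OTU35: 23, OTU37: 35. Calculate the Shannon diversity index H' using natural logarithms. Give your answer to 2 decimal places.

1.93

Total N = 29+33+24+24+29+23+35 = 197, so the proportions are 0.1472, 0.1675, 0.1218, 0.1218, 0.1472, 0.1168, 0.1777 (working shown to 4 dp, full precision carried).
Each pᵢ ln pᵢ term: 0.1472×(-1.9159)=-0.2820, 0.1675×(-1.7867)=-0.2993, 0.1218×(-2.1051)=-0.2565, 0.1218×(-2.1051)=-0.2565, 0.1472×(-1.9159)=-0.2820, 0.1168×(-2.1477)=-0.2507, 0.1777×(-1.7279)=-0.3070.
Sum = -1.9340, so H' = 1.93.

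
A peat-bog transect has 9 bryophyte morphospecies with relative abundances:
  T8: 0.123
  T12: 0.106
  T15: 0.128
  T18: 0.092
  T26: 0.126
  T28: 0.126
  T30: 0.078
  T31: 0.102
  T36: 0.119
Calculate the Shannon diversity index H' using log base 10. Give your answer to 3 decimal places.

0.949

Each pᵢ log₁₀ pᵢ term (working shown to 5 dp, full precision carried): 0.123×(-0.91009)=-0.11194, 0.106×(-0.97469)=-0.10332, 0.128×(-0.89279)=-0.11428, 0.092×(-1.03621)=-0.09533, 0.126×(-0.89963)=-0.11335, 0.126×(-0.89963)=-0.11335, 0.078×(-1.10791)=-0.08642, 0.102×(-0.99140)=-0.10112, 0.119×(-0.92445)=-0.11001.
Sum = -0.94912, so H' = 0.949.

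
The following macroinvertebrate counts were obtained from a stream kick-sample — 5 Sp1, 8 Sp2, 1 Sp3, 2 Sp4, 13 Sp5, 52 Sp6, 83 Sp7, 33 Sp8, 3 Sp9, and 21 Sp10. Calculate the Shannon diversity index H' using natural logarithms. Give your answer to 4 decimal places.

1.7137

Total N = 5+8+1+2+13+52+83+33+3+21 = 221, so the proportions are 0.022624, 0.036199, 0.004525, 0.00905, 0.058824, 0.235294, 0.375566, 0.149321, 0.013575, 0.095023 (working shown to 6 dp, full precision carried).
Each pᵢ ln pᵢ term: 0.022624×(-3.788725)=-0.085718, 0.036199×(-3.318721)=-0.120135, 0.004525×(-5.398163)=-0.024426, 0.00905×(-4.705016)=-0.042579, 0.058824×(-2.833213)=-0.166660, 0.235294×(-1.446919)=-0.340452, 0.375566×(-0.979322)=-0.367800, 0.149321×(-1.901655)=-0.283958, 0.013575×(-4.299550)=-0.058365, 0.095023×(-2.353640)=-0.223649.
Sum = -1.713740, so H' = 1.7137.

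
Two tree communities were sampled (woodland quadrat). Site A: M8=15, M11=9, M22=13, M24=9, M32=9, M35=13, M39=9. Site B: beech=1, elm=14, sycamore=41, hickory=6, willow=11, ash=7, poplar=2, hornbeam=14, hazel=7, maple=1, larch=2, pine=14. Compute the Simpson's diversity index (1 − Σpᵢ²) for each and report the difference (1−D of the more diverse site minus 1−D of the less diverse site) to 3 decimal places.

0.026

Site A: N=77, proportions 0.19481, 0.11688, 0.16883, 0.11688, 0.11688, 0.16883, 0.11688, giving 1−D = 0.85040 (working shown to 5 dp, full precision carried).
Site B: N=120, proportions 0.00833, 0.11667, 0.34167, 0.05, 0.09167, 0.05833, 0.01667, 0.11667, 0.05833, 0.00833, 0.01667, 0.11667, giving 1−D = 0.82403.
Difference = |0.85040 − 0.82403| = 0.02637, i.e. 0.026 to 3 decimal places.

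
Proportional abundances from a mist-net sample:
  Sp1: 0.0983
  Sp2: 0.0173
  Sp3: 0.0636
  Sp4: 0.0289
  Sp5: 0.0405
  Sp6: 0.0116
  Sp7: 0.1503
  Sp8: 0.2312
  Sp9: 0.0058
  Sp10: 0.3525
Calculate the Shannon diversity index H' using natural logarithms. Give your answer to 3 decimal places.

1.778

Each pᵢ ln pᵢ term (working shown to 5 dp, full precision carried): 0.0983×(-2.31973)=-0.22803, 0.0173×(-4.05705)=-0.07019, 0.0636×(-2.75514)=-0.17523, 0.0289×(-3.54391)=-0.10242, 0.0405×(-3.20645)=-0.12986, 0.0116×(-4.45675)=-0.05170, 0.1503×(-1.89512)=-0.28484, 0.2312×(-1.46447)=-0.33859, 0.0058×(-5.14990)=-0.02987, 0.3525×(-1.04270)=-0.36755.
Sum = -1.77827, so H' = 1.778.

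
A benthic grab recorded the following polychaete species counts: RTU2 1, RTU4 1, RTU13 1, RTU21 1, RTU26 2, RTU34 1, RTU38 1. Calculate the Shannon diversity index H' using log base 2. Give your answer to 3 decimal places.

2.750

Total N = 1+1+1+1+2+1+1 = 8, so the proportions are 0.125, 0.125, 0.125, 0.125, 0.25, 0.125, 0.125 (working shown to 5 dp, full precision carried).
Each pᵢ log₂ pᵢ term: 0.125×(-3.00000)=-0.37500, 0.125×(-3.00000)=-0.37500, 0.125×(-3.00000)=-0.37500, 0.125×(-3.00000)=-0.37500, 0.25×(-2.00000)=-0.50000, 0.125×(-3.00000)=-0.37500, 0.125×(-3.00000)=-0.37500.
Sum = -2.75000, so H' = 2.750.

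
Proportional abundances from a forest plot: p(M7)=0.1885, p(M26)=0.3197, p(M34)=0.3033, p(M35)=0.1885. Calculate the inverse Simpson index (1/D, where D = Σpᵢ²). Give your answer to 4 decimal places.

D = 0.1885² + 0.3197² + 0.3033² + 0.1885² = 0.03553225 + 0.10220809 + 0.09199089 + 0.03553225 = 0.26526348 (working shown to 8 dp, full precision carried).
So 1/D = 3.769837, i.e. 3.7698 to 4 decimal places.

3.7698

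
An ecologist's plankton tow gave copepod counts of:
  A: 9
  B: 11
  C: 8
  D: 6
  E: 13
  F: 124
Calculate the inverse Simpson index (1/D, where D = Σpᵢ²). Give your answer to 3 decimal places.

Total N = 9+11+8+6+13+124 = 171, so the proportions are 0.052632, 0.064327, 0.046784, 0.035088, 0.076023, 0.725146 (working shown to 6 dp, full precision carried).
D = 0.052632² + 0.064327² + 0.046784² + 0.035088² + 0.076023² + 0.725146² = 0.002770 + 0.004138 + 0.002189 + 0.001231 + 0.005780 + 0.525837 = 0.541945.
So 1/D = 1.84521, i.e. 1.845 to 3 decimal places.

1.845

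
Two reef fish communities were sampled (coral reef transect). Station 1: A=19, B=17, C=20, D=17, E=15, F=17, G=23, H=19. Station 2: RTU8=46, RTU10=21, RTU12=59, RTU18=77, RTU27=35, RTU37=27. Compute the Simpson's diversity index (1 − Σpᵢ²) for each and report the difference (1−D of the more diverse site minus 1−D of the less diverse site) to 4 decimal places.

Station 1: N=147, proportions 0.129252, 0.115646, 0.136054, 0.115646, 0.102041, 0.115646, 0.156463, 0.129252, giving 1−D = 0.873062 (working shown to 6 dp, full precision carried).
Station 2: N=265, proportions 0.173585, 0.079245, 0.222642, 0.290566, 0.132075, 0.101887, giving 1−D = 0.801766.
Difference = |0.873062 − 0.801766| = 0.071296, i.e. 0.0713 to 4 decimal places.

0.0713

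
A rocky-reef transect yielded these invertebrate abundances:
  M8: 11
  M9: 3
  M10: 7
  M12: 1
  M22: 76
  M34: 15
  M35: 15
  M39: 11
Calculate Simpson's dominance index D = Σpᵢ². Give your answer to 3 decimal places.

Total N = 11+3+7+1+76+15+15+11 = 139, so the proportions are 0.07914, 0.02158, 0.05036, 0.00719, 0.54676, 0.10791, 0.10791, 0.07914 (working shown to 5 dp, full precision carried).
D = 0.07914² + 0.02158² + 0.05036² + 0.00719² + 0.54676² + 0.10791² + 0.10791² + 0.07914² = 0.00626 + 0.00047 + 0.00254 + 0.00005 + 0.29895 + 0.01165 + 0.01165 + 0.00626 = 0.33782.
To 3 decimal places, D = 0.338.

0.338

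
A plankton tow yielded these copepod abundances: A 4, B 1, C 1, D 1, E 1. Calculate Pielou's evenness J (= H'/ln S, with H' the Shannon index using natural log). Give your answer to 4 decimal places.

Total N = 4+1+1+1+1 = 8, so the proportions are 0.5, 0.125, 0.125, 0.125, 0.125 (working shown to 6 dp, full precision carried).
H' = −Σ pᵢ ln pᵢ = −((-0.346574) + (-0.259930) + (-0.259930) + (-0.259930) + (-0.259930)) = 1.386294.
With S = 5 species, ln S = 1.609438, so J = 1.386294/1.609438 = 0.861353, i.e. 0.8614 to 4 decimal places.

0.8614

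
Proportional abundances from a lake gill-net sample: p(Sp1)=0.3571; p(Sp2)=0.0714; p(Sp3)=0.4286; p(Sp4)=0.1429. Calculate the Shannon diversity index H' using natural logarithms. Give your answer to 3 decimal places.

Each pᵢ ln pᵢ term (working shown to 5 dp, full precision carried): 0.3571×(-1.02974)=-0.36772, 0.0714×(-2.63946)=-0.18846, 0.4286×(-0.84723)=-0.36312, 0.1429×(-1.94561)=-0.27803.
Sum = -1.19733, so H' = 1.197.

1.197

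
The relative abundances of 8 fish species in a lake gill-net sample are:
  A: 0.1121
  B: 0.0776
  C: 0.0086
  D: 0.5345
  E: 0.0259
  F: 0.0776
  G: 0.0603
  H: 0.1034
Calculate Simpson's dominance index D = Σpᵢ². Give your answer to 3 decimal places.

D = 0.1121² + 0.0776² + 0.0086² + 0.5345² + 0.0259² + 0.0776² + 0.0603² + 0.1034² = 0.01257 + 0.00602 + 0.00007 + 0.28569 + 0.00067 + 0.00602 + 0.00364 + 0.01069 = 0.32537 (working shown to 5 dp, full precision carried).
To 3 decimal places, D = 0.325.

0.325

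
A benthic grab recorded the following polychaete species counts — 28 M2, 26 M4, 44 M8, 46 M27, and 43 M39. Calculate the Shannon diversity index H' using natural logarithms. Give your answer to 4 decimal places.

Total N = 28+26+44+46+43 = 187, so the proportions are 0.149733, 0.139037, 0.235294, 0.245989, 0.229947 (working shown to 6 dp, full precision carried).
Each pᵢ ln pᵢ term: 0.149733×(-1.898904)=-0.284328, 0.139037×(-1.973012)=-0.274323, 0.235294×(-1.446919)=-0.340452, 0.245989×(-1.402467)=-0.344992, 0.229947×(-1.469909)=-0.338000.
Sum = -1.582094, so H' = 1.5821.

1.5821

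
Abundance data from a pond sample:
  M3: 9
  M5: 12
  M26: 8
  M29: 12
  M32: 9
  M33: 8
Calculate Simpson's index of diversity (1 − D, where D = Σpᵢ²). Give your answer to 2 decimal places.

0.83

Total N = 9+12+8+12+9+8 = 58, so the proportions are 0.1552, 0.2069, 0.1379, 0.2069, 0.1552, 0.1379 (working shown to 4 dp, full precision carried).
D = 0.1552² + 0.2069² + 0.1379² + 0.2069² + 0.1552² + 0.1379² = 0.0241 + 0.0428 + 0.0190 + 0.0428 + 0.0241 + 0.0190 = 0.1718.
So 1 − D = 0.8282, i.e. 0.83 to 2 decimal places.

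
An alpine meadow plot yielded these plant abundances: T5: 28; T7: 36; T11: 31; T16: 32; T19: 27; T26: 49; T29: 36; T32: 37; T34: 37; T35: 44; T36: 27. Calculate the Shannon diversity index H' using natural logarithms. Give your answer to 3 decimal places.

Total N = 28+36+31+32+27+49+36+37+37+44+27 = 384, so the proportions are 0.07292, 0.09375, 0.08073, 0.08333, 0.07031, 0.1276, 0.09375, 0.09635, 0.09635, 0.11458, 0.07031 (working shown to 5 dp, full precision carried).
Each pᵢ ln pᵢ term: 0.07292×(-2.61844)=-0.19093, 0.09375×(-2.36712)=-0.22192, 0.08073×(-2.51666)=-0.20317, 0.08333×(-2.48491)=-0.20708, 0.07031×(-2.65481)=-0.18667, 0.1276×(-2.05882)=-0.26271, 0.09375×(-2.36712)=-0.22192, 0.09635×(-2.33972)=-0.22544, 0.09635×(-2.33972)=-0.22544, 0.11458×(-2.16645)=-0.24824, 0.07031×(-2.65481)=-0.18667.
Sum = -2.38018, so H' = 2.380.

2.380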